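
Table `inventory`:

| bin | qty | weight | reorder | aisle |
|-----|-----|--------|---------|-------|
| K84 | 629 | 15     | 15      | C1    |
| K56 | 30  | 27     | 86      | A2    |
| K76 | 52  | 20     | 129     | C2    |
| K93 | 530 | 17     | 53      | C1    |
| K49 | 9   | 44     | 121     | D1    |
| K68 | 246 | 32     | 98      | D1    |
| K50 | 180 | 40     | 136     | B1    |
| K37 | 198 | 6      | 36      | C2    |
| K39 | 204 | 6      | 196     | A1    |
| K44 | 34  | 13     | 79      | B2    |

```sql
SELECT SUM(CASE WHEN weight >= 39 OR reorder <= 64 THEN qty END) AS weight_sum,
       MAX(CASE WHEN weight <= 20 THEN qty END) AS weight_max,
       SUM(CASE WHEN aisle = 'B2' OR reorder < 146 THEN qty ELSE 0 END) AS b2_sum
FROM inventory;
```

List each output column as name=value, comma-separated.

[weight_sum: weight >= 39 OR reorder <= 64]
bin=K84: ✓ → 629
bin=K56: ✗
bin=K76: ✗
bin=K93: ✓ → 530
bin=K49: ✓ → 9
bin=K68: ✗
bin=K50: ✓ → 180
bin=K37: ✓ → 198
bin=K39: ✗
bin=K44: ✗
weight_sum = 629 + 530 + 9 + 180 + 198 = 1546
—
[weight_max: weight <= 20]
bin=K84: ✓ → 629
bin=K56: ✗
bin=K76: ✓ → 52
bin=K93: ✓ → 530
bin=K49: ✗
bin=K68: ✗
bin=K50: ✗
bin=K37: ✓ → 198
bin=K39: ✓ → 204
bin=K44: ✓ → 34
weight_max = MAX(629, 52, 530, 198, 204, 34) = 629
—
[b2_sum: aisle = 'B2' OR reorder < 146]
bin=K84: ✓ → 629
bin=K56: ✓ → 30
bin=K76: ✓ → 52
bin=K93: ✓ → 530
bin=K49: ✓ → 9
bin=K68: ✓ → 246
bin=K50: ✓ → 180
bin=K37: ✓ → 198
bin=K39: ✗
bin=K44: ✓ → 34
b2_sum = 629 + 30 + 52 + 530 + 9 + 246 + 180 + 198 + 34 = 1908

weight_sum=1546, weight_max=629, b2_sum=1908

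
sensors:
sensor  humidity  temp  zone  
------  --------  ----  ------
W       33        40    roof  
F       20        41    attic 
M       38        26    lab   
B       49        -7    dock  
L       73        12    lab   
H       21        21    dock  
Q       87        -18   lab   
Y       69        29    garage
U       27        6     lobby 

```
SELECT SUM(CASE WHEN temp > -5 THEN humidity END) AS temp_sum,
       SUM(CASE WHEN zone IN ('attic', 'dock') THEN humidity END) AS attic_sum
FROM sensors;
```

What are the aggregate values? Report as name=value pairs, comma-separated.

temp_sum=281, attic_sum=90

[temp_sum: temp > -5]
sensor=W: ✓ → 33
sensor=F: ✓ → 20
sensor=M: ✓ → 38
sensor=B: ✗
sensor=L: ✓ → 73
sensor=H: ✓ → 21
sensor=Q: ✗
sensor=Y: ✓ → 69
sensor=U: ✓ → 27
temp_sum = 33 + 20 + 38 + 73 + 21 + 69 + 27 = 281
—
[attic_sum: zone IN ('attic', 'dock')]
sensor=W: ✗
sensor=F: ✓ → 20
sensor=M: ✗
sensor=B: ✓ → 49
sensor=L: ✗
sensor=H: ✓ → 21
sensor=Q: ✗
sensor=Y: ✗
sensor=U: ✗
attic_sum = 20 + 49 + 21 = 90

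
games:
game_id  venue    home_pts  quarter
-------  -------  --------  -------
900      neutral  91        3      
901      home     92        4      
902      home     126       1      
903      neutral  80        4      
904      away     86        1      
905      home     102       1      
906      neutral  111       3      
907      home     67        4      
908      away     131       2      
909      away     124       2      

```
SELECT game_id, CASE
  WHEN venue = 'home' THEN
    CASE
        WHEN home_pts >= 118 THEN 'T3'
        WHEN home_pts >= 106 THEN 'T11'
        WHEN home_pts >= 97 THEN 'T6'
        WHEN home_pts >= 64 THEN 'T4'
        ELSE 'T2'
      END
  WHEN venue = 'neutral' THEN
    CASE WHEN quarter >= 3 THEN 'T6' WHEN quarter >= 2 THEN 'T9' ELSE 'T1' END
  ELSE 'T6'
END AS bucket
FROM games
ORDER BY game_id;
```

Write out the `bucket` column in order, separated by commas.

T6, T4, T3, T6, T6, T6, T6, T4, T6, T6

game_id=900: venue='neutral' → inner[quarter >= 3] → T6
game_id=901: venue='home' → inner[home_pts >= 64] → T4
game_id=902: venue='home' → inner[home_pts >= 118] → T3
game_id=903: venue='neutral' → inner[quarter >= 3] → T6
game_id=904: venue='away' → outer ELSE → T6
game_id=905: venue='home' → inner[home_pts >= 97] → T6
game_id=906: venue='neutral' → inner[quarter >= 3] → T6
game_id=907: venue='home' → inner[home_pts >= 64] → T4
game_id=908: venue='away' → outer ELSE → T6
game_id=909: venue='away' → outer ELSE → T6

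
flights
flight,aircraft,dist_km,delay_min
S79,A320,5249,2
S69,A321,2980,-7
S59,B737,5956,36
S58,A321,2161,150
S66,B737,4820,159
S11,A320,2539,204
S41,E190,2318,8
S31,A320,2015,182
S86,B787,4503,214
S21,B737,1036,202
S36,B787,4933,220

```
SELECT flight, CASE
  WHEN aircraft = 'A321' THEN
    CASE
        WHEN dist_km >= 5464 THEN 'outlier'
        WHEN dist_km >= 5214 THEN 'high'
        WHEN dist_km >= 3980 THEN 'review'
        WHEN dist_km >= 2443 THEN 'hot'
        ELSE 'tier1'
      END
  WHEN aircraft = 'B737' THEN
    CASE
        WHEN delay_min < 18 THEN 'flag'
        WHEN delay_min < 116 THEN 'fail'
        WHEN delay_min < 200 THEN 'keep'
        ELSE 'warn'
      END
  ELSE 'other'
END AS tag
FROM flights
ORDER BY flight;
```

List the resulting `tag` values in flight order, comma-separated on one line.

flight=S11: aircraft='A320' → outer ELSE → other
flight=S21: aircraft='B737' → inner[ELSE] → warn
flight=S31: aircraft='A320' → outer ELSE → other
flight=S36: aircraft='B787' → outer ELSE → other
flight=S41: aircraft='E190' → outer ELSE → other
flight=S58: aircraft='A321' → inner[ELSE] → tier1
flight=S59: aircraft='B737' → inner[delay_min < 116] → fail
flight=S66: aircraft='B737' → inner[delay_min < 200] → keep
flight=S69: aircraft='A321' → inner[dist_km >= 2443] → hot
flight=S79: aircraft='A320' → outer ELSE → other
flight=S86: aircraft='B787' → outer ELSE → other

other, warn, other, other, other, tier1, fail, keep, hot, other, other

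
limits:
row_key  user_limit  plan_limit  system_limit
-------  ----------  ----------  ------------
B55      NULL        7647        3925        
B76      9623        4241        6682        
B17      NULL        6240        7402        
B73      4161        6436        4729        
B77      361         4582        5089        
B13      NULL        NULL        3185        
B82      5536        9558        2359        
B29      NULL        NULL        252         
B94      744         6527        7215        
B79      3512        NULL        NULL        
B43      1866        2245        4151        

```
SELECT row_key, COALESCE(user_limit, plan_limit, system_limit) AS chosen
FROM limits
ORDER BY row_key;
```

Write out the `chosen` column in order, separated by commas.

3185, 6240, 252, 1866, 7647, 4161, 9623, 361, 3512, 5536, 744

row_key=B13: user_limit=NULL, plan_limit=NULL, system_limit=3185 → 3185
row_key=B17: user_limit=NULL, plan_limit=6240 → 6240
row_key=B29: user_limit=NULL, plan_limit=NULL, system_limit=252 → 252
row_key=B43: user_limit=1866 → 1866
row_key=B55: user_limit=NULL, plan_limit=7647 → 7647
row_key=B73: user_limit=4161 → 4161
row_key=B76: user_limit=9623 → 9623
row_key=B77: user_limit=361 → 361
row_key=B79: user_limit=3512 → 3512
row_key=B82: user_limit=5536 → 5536
row_key=B94: user_limit=744 → 744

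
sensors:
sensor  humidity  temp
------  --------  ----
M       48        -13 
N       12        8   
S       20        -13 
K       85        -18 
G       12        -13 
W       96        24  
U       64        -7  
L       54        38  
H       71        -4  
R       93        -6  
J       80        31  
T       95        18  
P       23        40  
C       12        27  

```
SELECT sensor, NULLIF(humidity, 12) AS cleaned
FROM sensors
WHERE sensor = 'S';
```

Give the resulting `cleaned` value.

sensor = S: humidity=20, temp=-13.
humidity=20 vs 12: differ → 20

20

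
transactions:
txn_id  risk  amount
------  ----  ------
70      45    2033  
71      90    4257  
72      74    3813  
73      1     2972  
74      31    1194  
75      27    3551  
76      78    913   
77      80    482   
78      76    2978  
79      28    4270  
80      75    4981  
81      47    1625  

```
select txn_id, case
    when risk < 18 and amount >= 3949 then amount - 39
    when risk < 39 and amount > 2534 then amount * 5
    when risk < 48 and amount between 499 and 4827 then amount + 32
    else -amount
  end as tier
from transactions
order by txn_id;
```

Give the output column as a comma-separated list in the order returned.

txn_id=70: risk < 48 and amount between 499 and 4827 → 2065
txn_id=71: ELSE → -4257
txn_id=72: ELSE → -3813
txn_id=73: risk < 39 and amount > 2534 → 14860
txn_id=74: risk < 48 and amount between 499 and 4827 → 1226
txn_id=75: risk < 39 and amount > 2534 → 17755
txn_id=76: ELSE → -913
txn_id=77: ELSE → -482
txn_id=78: ELSE → -2978
txn_id=79: risk < 39 and amount > 2534 → 21350
txn_id=80: ELSE → -4981
txn_id=81: risk < 48 and amount between 499 and 4827 → 1657

2065, -4257, -3813, 14860, 1226, 17755, -913, -482, -2978, 21350, -4981, 1657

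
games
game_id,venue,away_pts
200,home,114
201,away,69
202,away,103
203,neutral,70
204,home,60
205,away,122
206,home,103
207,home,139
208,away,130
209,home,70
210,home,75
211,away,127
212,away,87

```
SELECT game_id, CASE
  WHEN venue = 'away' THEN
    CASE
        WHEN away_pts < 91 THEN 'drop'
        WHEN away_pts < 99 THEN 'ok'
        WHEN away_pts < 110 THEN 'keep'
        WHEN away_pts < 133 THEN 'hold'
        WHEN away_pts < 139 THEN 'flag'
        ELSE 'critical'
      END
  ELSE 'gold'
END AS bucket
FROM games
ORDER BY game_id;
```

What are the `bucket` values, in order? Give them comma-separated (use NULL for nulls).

game_id=200: venue='home' → outer ELSE → gold
game_id=201: venue='away' → inner[away_pts < 91] → drop
game_id=202: venue='away' → inner[away_pts < 110] → keep
game_id=203: venue='neutral' → outer ELSE → gold
game_id=204: venue='home' → outer ELSE → gold
game_id=205: venue='away' → inner[away_pts < 133] → hold
game_id=206: venue='home' → outer ELSE → gold
game_id=207: venue='home' → outer ELSE → gold
game_id=208: venue='away' → inner[away_pts < 133] → hold
game_id=209: venue='home' → outer ELSE → gold
game_id=210: venue='home' → outer ELSE → gold
game_id=211: venue='away' → inner[away_pts < 133] → hold
game_id=212: venue='away' → inner[away_pts < 91] → drop

gold, drop, keep, gold, gold, hold, gold, gold, hold, gold, gold, hold, drop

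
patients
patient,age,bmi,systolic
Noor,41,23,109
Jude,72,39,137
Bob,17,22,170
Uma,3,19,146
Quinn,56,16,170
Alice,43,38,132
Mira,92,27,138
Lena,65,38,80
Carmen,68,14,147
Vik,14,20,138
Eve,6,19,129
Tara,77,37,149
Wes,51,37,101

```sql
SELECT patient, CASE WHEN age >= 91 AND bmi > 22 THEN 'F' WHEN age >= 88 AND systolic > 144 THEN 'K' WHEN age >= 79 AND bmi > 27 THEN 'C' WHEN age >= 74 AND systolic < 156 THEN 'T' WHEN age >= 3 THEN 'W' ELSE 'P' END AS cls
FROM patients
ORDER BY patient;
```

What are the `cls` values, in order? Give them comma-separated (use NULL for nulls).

patient=Alice: age >= 3 → W
patient=Bob: age >= 3 → W
patient=Carmen: age >= 3 → W
patient=Eve: age >= 3 → W
patient=Jude: age >= 3 → W
patient=Lena: age >= 3 → W
patient=Mira: age >= 91 AND bmi > 22 → F
patient=Noor: age >= 3 → W
patient=Quinn: age >= 3 → W
patient=Tara: age >= 74 AND systolic < 156 → T
patient=Uma: age >= 3 → W
patient=Vik: age >= 3 → W
patient=Wes: age >= 3 → W

W, W, W, W, W, W, F, W, W, T, W, W, W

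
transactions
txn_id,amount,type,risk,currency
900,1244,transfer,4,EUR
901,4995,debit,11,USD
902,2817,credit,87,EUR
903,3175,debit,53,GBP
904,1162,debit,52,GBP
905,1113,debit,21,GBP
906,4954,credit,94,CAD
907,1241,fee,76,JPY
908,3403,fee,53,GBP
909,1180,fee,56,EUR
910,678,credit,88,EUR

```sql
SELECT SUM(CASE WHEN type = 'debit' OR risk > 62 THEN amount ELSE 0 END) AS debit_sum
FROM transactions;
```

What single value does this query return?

txn_id=900: ✗
txn_id=901: ✓ → 4995
txn_id=902: ✓ → 2817
txn_id=903: ✓ → 3175
txn_id=904: ✓ → 1162
txn_id=905: ✓ → 1113
txn_id=906: ✓ → 4954
txn_id=907: ✓ → 1241
txn_id=908: ✗
txn_id=909: ✗
txn_id=910: ✓ → 678
debit_sum = 4995 + 2817 + 3175 + 1162 + 1113 + 4954 + 1241 + 678 = 20135

20135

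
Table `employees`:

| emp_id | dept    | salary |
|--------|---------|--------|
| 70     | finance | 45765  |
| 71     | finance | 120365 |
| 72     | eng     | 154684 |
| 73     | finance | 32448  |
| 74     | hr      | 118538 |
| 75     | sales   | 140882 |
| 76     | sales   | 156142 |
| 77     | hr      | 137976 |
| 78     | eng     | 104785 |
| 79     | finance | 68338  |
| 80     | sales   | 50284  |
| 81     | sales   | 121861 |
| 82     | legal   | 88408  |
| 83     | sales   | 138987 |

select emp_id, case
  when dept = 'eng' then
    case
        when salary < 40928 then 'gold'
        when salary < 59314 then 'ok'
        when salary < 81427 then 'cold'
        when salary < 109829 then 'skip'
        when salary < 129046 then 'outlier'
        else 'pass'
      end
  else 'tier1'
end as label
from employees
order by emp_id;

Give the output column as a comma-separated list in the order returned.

emp_id=70: dept='finance' → outer ELSE → tier1
emp_id=71: dept='finance' → outer ELSE → tier1
emp_id=72: dept='eng' → inner[ELSE] → pass
emp_id=73: dept='finance' → outer ELSE → tier1
emp_id=74: dept='hr' → outer ELSE → tier1
emp_id=75: dept='sales' → outer ELSE → tier1
emp_id=76: dept='sales' → outer ELSE → tier1
emp_id=77: dept='hr' → outer ELSE → tier1
emp_id=78: dept='eng' → inner[salary < 109829] → skip
emp_id=79: dept='finance' → outer ELSE → tier1
emp_id=80: dept='sales' → outer ELSE → tier1
emp_id=81: dept='sales' → outer ELSE → tier1
emp_id=82: dept='legal' → outer ELSE → tier1
emp_id=83: dept='sales' → outer ELSE → tier1

tier1, tier1, pass, tier1, tier1, tier1, tier1, tier1, skip, tier1, tier1, tier1, tier1, tier1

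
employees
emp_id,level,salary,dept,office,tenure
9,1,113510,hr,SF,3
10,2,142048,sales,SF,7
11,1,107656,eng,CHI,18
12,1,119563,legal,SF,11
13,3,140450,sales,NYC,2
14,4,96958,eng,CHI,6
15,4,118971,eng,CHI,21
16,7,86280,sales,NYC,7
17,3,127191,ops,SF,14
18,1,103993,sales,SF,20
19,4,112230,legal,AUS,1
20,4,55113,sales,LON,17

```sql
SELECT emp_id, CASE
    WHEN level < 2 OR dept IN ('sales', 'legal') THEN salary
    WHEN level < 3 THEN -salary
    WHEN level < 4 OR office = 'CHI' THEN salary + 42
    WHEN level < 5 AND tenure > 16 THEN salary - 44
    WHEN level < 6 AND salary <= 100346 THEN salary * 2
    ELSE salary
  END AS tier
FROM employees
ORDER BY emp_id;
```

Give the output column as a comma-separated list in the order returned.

113510, 142048, 107656, 119563, 140450, 97000, 119013, 86280, 127233, 103993, 112230, 55113

emp_id=9: level < 2 OR dept IN ('sales', 'legal') → 113510
emp_id=10: level < 2 OR dept IN ('sales', 'legal') → 142048
emp_id=11: level < 2 OR dept IN ('sales', 'legal') → 107656
emp_id=12: level < 2 OR dept IN ('sales', 'legal') → 119563
emp_id=13: level < 2 OR dept IN ('sales', 'legal') → 140450
emp_id=14: level < 4 OR office = 'CHI' → 97000
emp_id=15: level < 4 OR office = 'CHI' → 119013
emp_id=16: level < 2 OR dept IN ('sales', 'legal') → 86280
emp_id=17: level < 4 OR office = 'CHI' → 127233
emp_id=18: level < 2 OR dept IN ('sales', 'legal') → 103993
emp_id=19: level < 2 OR dept IN ('sales', 'legal') → 112230
emp_id=20: level < 2 OR dept IN ('sales', 'legal') → 55113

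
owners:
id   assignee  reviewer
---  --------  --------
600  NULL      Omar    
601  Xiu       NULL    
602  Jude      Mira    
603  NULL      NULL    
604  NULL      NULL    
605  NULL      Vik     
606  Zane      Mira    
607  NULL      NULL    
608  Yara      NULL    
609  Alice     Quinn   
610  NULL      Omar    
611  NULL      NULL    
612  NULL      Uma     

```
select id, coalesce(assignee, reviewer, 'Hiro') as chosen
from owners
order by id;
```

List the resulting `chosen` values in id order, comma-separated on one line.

Omar, Xiu, Jude, Hiro, Hiro, Vik, Zane, Hiro, Yara, Alice, Omar, Hiro, Uma

id=600: assignee=NULL, reviewer=Omar → Omar
id=601: assignee=Xiu → Xiu
id=602: assignee=Jude → Jude
id=603: assignee=NULL, reviewer=NULL, → literal Hiro → Hiro
id=604: assignee=NULL, reviewer=NULL, → literal Hiro → Hiro
id=605: assignee=NULL, reviewer=Vik → Vik
id=606: assignee=Zane → Zane
id=607: assignee=NULL, reviewer=NULL, → literal Hiro → Hiro
id=608: assignee=Yara → Yara
id=609: assignee=Alice → Alice
id=610: assignee=NULL, reviewer=Omar → Omar
id=611: assignee=NULL, reviewer=NULL, → literal Hiro → Hiro
id=612: assignee=NULL, reviewer=Uma → Uma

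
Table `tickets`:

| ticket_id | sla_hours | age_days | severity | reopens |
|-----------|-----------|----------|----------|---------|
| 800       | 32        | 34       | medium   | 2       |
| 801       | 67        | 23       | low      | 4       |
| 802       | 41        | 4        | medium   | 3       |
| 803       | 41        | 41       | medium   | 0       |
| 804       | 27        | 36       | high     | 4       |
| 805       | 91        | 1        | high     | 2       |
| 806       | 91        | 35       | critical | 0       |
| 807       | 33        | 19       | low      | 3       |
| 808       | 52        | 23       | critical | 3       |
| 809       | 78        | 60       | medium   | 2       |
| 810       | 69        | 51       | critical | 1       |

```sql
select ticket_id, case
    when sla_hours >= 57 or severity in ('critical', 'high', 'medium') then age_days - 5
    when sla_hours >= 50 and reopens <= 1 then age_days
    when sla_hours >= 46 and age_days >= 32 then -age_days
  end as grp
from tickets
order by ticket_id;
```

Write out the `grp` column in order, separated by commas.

29, 18, -1, 36, 31, -4, 30, NULL, 18, 55, 46

ticket_id=800: sla_hours >= 57 or severity in ('critical', 'high', 'medium') → 29
ticket_id=801: sla_hours >= 57 or severity in ('critical', 'high', 'medium') → 18
ticket_id=802: sla_hours >= 57 or severity in ('critical', 'high', 'medium') → -1
ticket_id=803: sla_hours >= 57 or severity in ('critical', 'high', 'medium') → 36
ticket_id=804: sla_hours >= 57 or severity in ('critical', 'high', 'medium') → 31
ticket_id=805: sla_hours >= 57 or severity in ('critical', 'high', 'medium') → -4
ticket_id=806: sla_hours >= 57 or severity in ('critical', 'high', 'medium') → 30
ticket_id=807: (no match → NULL) → NULL
ticket_id=808: sla_hours >= 57 or severity in ('critical', 'high', 'medium') → 18
ticket_id=809: sla_hours >= 57 or severity in ('critical', 'high', 'medium') → 55
ticket_id=810: sla_hours >= 57 or severity in ('critical', 'high', 'medium') → 46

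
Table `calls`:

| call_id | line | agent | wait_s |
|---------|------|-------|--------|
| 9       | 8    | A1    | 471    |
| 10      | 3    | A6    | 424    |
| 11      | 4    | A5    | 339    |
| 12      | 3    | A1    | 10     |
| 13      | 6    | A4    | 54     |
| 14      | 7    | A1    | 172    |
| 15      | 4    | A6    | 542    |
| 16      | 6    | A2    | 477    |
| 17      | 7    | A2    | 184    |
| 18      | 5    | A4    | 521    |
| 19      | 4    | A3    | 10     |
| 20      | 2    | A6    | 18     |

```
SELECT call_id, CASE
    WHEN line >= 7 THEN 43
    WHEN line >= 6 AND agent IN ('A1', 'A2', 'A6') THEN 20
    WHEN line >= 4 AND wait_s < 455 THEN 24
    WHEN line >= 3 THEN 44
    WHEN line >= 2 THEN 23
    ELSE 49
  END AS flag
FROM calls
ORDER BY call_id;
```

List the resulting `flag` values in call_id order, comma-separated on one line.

43, 44, 24, 44, 24, 43, 44, 20, 43, 44, 24, 23

call_id=9: line >= 7 → 43
call_id=10: line >= 3 → 44
call_id=11: line >= 4 AND wait_s < 455 → 24
call_id=12: line >= 3 → 44
call_id=13: line >= 4 AND wait_s < 455 → 24
call_id=14: line >= 7 → 43
call_id=15: line >= 3 → 44
call_id=16: line >= 6 AND agent IN ('A1', 'A2', 'A6') → 20
call_id=17: line >= 7 → 43
call_id=18: line >= 3 → 44
call_id=19: line >= 4 AND wait_s < 455 → 24
call_id=20: line >= 2 → 23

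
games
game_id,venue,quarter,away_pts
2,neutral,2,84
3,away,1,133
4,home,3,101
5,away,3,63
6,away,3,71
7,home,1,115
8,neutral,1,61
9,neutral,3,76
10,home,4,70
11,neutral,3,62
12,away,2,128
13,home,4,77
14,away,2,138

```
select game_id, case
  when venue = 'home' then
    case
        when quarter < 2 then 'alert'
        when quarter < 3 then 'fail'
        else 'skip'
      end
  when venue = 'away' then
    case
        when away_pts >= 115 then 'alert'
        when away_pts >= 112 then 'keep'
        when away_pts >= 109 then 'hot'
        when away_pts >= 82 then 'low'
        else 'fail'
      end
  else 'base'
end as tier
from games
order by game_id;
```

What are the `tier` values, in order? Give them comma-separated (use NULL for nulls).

game_id=2: venue='neutral' → outer ELSE → base
game_id=3: venue='away' → inner[away_pts >= 115] → alert
game_id=4: venue='home' → inner[ELSE] → skip
game_id=5: venue='away' → inner[ELSE] → fail
game_id=6: venue='away' → inner[ELSE] → fail
game_id=7: venue='home' → inner[quarter < 2] → alert
game_id=8: venue='neutral' → outer ELSE → base
game_id=9: venue='neutral' → outer ELSE → base
game_id=10: venue='home' → inner[ELSE] → skip
game_id=11: venue='neutral' → outer ELSE → base
game_id=12: venue='away' → inner[away_pts >= 115] → alert
game_id=13: venue='home' → inner[ELSE] → skip
game_id=14: venue='away' → inner[away_pts >= 115] → alert

base, alert, skip, fail, fail, alert, base, base, skip, base, alert, skip, alert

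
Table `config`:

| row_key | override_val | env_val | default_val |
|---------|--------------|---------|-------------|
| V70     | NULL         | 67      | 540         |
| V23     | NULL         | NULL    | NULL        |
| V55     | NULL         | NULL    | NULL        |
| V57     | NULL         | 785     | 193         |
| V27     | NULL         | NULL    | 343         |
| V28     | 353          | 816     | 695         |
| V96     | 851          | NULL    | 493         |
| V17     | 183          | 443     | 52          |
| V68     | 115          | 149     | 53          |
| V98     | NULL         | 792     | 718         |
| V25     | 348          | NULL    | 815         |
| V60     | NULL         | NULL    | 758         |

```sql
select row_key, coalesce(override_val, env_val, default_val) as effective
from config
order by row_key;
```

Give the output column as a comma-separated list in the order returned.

183, NULL, 348, 343, 353, NULL, 785, 758, 115, 67, 851, 792

row_key=V17: override_val=183 → 183
row_key=V23: override_val=NULL, env_val=NULL, default_val=NULL (all NULL) → NULL
row_key=V25: override_val=348 → 348
row_key=V27: override_val=NULL, env_val=NULL, default_val=343 → 343
row_key=V28: override_val=353 → 353
row_key=V55: override_val=NULL, env_val=NULL, default_val=NULL (all NULL) → NULL
row_key=V57: override_val=NULL, env_val=785 → 785
row_key=V60: override_val=NULL, env_val=NULL, default_val=758 → 758
row_key=V68: override_val=115 → 115
row_key=V70: override_val=NULL, env_val=67 → 67
row_key=V96: override_val=851 → 851
row_key=V98: override_val=NULL, env_val=792 → 792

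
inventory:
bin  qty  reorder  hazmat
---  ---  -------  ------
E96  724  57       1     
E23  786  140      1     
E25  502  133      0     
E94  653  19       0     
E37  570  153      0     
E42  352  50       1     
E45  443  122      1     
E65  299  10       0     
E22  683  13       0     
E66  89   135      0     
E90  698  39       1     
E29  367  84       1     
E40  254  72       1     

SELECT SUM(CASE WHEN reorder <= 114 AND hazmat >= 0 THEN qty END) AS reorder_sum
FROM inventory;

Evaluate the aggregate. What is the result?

bin=E96: ✓ → 724
bin=E23: ✗
bin=E25: ✗
bin=E94: ✓ → 653
bin=E37: ✗
bin=E42: ✓ → 352
bin=E45: ✗
bin=E65: ✓ → 299
bin=E22: ✓ → 683
bin=E66: ✗
bin=E90: ✓ → 698
bin=E29: ✓ → 367
bin=E40: ✓ → 254
reorder_sum = 724 + 653 + 352 + 299 + 683 + 698 + 367 + 254 = 4030

4030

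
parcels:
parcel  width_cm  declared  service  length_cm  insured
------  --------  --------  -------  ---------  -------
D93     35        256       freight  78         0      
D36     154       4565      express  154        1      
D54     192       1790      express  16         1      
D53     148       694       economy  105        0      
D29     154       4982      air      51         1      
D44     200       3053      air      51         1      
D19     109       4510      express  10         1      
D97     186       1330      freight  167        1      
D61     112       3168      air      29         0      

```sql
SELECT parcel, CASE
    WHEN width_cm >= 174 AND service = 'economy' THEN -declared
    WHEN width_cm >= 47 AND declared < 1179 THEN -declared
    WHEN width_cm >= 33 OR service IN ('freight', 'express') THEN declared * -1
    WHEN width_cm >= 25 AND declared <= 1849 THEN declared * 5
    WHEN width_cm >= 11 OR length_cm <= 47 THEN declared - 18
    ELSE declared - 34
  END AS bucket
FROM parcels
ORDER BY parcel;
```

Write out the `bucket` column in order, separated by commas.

-4510, -4982, -4565, -3053, -694, -1790, -3168, -256, -1330

parcel=D19: width_cm >= 33 OR service IN ('freight', 'express') → -4510
parcel=D29: width_cm >= 33 OR service IN ('freight', 'express') → -4982
parcel=D36: width_cm >= 33 OR service IN ('freight', 'express') → -4565
parcel=D44: width_cm >= 33 OR service IN ('freight', 'express') → -3053
parcel=D53: width_cm >= 47 AND declared < 1179 → -694
parcel=D54: width_cm >= 33 OR service IN ('freight', 'express') → -1790
parcel=D61: width_cm >= 33 OR service IN ('freight', 'express') → -3168
parcel=D93: width_cm >= 33 OR service IN ('freight', 'express') → -256
parcel=D97: width_cm >= 33 OR service IN ('freight', 'express') → -1330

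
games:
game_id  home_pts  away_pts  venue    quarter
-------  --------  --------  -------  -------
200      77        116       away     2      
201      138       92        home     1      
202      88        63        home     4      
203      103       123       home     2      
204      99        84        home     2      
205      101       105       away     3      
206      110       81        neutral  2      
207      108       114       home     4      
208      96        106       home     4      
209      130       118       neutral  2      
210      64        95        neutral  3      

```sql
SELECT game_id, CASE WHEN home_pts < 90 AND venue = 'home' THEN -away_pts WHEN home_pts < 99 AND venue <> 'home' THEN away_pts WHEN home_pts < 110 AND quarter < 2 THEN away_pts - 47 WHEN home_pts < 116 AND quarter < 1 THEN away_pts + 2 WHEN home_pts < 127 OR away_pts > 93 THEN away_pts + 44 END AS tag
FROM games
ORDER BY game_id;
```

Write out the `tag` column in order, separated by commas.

game_id=200: home_pts < 99 AND venue <> 'home' → 116
game_id=201: (no match → NULL) → NULL
game_id=202: home_pts < 90 AND venue = 'home' → -63
game_id=203: home_pts < 127 OR away_pts > 93 → 167
game_id=204: home_pts < 127 OR away_pts > 93 → 128
game_id=205: home_pts < 127 OR away_pts > 93 → 149
game_id=206: home_pts < 127 OR away_pts > 93 → 125
game_id=207: home_pts < 127 OR away_pts > 93 → 158
game_id=208: home_pts < 127 OR away_pts > 93 → 150
game_id=209: home_pts < 127 OR away_pts > 93 → 162
game_id=210: home_pts < 99 AND venue <> 'home' → 95

116, NULL, -63, 167, 128, 149, 125, 158, 150, 162, 95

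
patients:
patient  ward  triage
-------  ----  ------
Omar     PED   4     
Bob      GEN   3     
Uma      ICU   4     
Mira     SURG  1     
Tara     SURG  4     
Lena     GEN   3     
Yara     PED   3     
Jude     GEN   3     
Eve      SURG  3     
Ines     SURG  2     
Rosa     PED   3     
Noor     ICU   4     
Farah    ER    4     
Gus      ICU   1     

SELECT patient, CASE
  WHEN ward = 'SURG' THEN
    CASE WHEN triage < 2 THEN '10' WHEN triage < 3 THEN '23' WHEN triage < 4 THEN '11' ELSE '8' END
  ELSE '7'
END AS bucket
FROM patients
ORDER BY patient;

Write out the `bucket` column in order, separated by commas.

patient=Bob: ward='GEN' → outer ELSE → 7
patient=Eve: ward='SURG' → inner[triage < 4] → 11
patient=Farah: ward='ER' → outer ELSE → 7
patient=Gus: ward='ICU' → outer ELSE → 7
patient=Ines: ward='SURG' → inner[triage < 3] → 23
patient=Jude: ward='GEN' → outer ELSE → 7
patient=Lena: ward='GEN' → outer ELSE → 7
patient=Mira: ward='SURG' → inner[triage < 2] → 10
patient=Noor: ward='ICU' → outer ELSE → 7
patient=Omar: ward='PED' → outer ELSE → 7
patient=Rosa: ward='PED' → outer ELSE → 7
patient=Tara: ward='SURG' → inner[ELSE] → 8
patient=Uma: ward='ICU' → outer ELSE → 7
patient=Yara: ward='PED' → outer ELSE → 7

7, 11, 7, 7, 23, 7, 7, 10, 7, 7, 7, 8, 7, 7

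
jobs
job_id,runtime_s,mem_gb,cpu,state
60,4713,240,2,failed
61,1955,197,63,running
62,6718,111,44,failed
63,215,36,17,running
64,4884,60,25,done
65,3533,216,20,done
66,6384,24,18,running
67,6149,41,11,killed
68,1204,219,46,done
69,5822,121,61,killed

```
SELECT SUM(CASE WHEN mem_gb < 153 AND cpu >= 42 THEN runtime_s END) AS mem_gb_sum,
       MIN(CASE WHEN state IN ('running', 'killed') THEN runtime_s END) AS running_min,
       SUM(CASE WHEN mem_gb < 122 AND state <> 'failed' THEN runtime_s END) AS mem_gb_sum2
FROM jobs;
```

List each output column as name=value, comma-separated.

[mem_gb_sum: mem_gb < 153 AND cpu >= 42]
job_id=60: ✗
job_id=61: ✗
job_id=62: ✓ → 6718
job_id=63: ✗
job_id=64: ✗
job_id=65: ✗
job_id=66: ✗
job_id=67: ✗
job_id=68: ✗
job_id=69: ✓ → 5822
mem_gb_sum = 6718 + 5822 = 12540
—
[running_min: state IN ('running', 'killed')]
job_id=60: ✗
job_id=61: ✓ → 1955
job_id=62: ✗
job_id=63: ✓ → 215
job_id=64: ✗
job_id=65: ✗
job_id=66: ✓ → 6384
job_id=67: ✓ → 6149
job_id=68: ✗
job_id=69: ✓ → 5822
running_min = MIN(1955, 215, 6384, 6149, 5822) = 215
—
[mem_gb_sum2: mem_gb < 122 AND state <> 'failed']
job_id=60: ✗
job_id=61: ✗
job_id=62: ✗
job_id=63: ✓ → 215
job_id=64: ✓ → 4884
job_id=65: ✗
job_id=66: ✓ → 6384
job_id=67: ✓ → 6149
job_id=68: ✗
job_id=69: ✓ → 5822
mem_gb_sum2 = 215 + 4884 + 6384 + 6149 + 5822 = 23454

mem_gb_sum=12540, running_min=215, mem_gb_sum2=23454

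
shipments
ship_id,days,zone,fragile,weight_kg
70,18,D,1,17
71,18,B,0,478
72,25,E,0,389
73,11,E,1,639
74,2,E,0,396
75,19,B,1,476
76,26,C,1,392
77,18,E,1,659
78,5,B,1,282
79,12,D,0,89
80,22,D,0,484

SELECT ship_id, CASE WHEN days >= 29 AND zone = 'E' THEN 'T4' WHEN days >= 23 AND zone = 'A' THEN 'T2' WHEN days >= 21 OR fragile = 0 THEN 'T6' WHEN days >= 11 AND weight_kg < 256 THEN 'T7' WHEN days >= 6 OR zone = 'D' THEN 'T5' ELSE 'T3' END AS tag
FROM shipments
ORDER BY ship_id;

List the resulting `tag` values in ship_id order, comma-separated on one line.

T7, T6, T6, T5, T6, T5, T6, T5, T3, T6, T6

ship_id=70: days >= 11 AND weight_kg < 256 → T7
ship_id=71: days >= 21 OR fragile = 0 → T6
ship_id=72: days >= 21 OR fragile = 0 → T6
ship_id=73: days >= 6 OR zone = 'D' → T5
ship_id=74: days >= 21 OR fragile = 0 → T6
ship_id=75: days >= 6 OR zone = 'D' → T5
ship_id=76: days >= 21 OR fragile = 0 → T6
ship_id=77: days >= 6 OR zone = 'D' → T5
ship_id=78: ELSE → T3
ship_id=79: days >= 21 OR fragile = 0 → T6
ship_id=80: days >= 21 OR fragile = 0 → T6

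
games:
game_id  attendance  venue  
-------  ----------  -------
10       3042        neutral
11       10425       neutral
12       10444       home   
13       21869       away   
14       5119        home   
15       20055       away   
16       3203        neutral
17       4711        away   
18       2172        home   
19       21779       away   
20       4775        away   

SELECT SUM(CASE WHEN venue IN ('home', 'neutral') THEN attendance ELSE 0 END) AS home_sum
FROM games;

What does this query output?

game_id=10: ✓ → 3042
game_id=11: ✓ → 10425
game_id=12: ✓ → 10444
game_id=13: ✗
game_id=14: ✓ → 5119
game_id=15: ✗
game_id=16: ✓ → 3203
game_id=17: ✗
game_id=18: ✓ → 2172
game_id=19: ✗
game_id=20: ✗
home_sum = 3042 + 10425 + 10444 + 5119 + 3203 + 2172 = 34405

34405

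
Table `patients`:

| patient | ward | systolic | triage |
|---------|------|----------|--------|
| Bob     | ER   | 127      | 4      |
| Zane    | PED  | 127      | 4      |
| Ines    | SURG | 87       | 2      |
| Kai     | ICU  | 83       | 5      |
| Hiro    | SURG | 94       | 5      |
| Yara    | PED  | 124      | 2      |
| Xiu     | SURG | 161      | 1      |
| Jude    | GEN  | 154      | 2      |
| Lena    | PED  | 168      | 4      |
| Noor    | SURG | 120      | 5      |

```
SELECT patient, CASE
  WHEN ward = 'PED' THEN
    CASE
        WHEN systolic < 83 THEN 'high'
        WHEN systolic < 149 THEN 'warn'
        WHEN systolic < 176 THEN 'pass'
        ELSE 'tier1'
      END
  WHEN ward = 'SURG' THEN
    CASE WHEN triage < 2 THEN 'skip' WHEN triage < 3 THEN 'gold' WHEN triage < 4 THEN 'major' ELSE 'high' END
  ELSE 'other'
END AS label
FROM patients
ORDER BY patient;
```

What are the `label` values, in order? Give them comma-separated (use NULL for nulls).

patient=Bob: ward='ER' → outer ELSE → other
patient=Hiro: ward='SURG' → inner[ELSE] → high
patient=Ines: ward='SURG' → inner[triage < 3] → gold
patient=Jude: ward='GEN' → outer ELSE → other
patient=Kai: ward='ICU' → outer ELSE → other
patient=Lena: ward='PED' → inner[systolic < 176] → pass
patient=Noor: ward='SURG' → inner[ELSE] → high
patient=Xiu: ward='SURG' → inner[triage < 2] → skip
patient=Yara: ward='PED' → inner[systolic < 149] → warn
patient=Zane: ward='PED' → inner[systolic < 149] → warn

other, high, gold, other, other, pass, high, skip, warn, warn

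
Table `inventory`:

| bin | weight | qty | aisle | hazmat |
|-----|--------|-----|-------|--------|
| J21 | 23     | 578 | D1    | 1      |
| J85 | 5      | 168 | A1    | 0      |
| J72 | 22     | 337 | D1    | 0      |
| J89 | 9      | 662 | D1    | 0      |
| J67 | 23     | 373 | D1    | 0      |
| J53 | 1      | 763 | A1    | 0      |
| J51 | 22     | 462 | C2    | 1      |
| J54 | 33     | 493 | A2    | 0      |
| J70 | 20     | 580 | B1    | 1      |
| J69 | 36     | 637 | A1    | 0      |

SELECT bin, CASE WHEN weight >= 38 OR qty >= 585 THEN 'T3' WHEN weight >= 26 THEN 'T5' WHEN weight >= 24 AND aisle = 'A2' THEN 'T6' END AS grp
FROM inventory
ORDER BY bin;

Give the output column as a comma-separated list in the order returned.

bin=J21: (no match → NULL) → NULL
bin=J51: (no match → NULL) → NULL
bin=J53: weight >= 38 OR qty >= 585 → T3
bin=J54: weight >= 26 → T5
bin=J67: (no match → NULL) → NULL
bin=J69: weight >= 38 OR qty >= 585 → T3
bin=J70: (no match → NULL) → NULL
bin=J72: (no match → NULL) → NULL
bin=J85: (no match → NULL) → NULL
bin=J89: weight >= 38 OR qty >= 585 → T3

NULL, NULL, T3, T5, NULL, T3, NULL, NULL, NULL, T3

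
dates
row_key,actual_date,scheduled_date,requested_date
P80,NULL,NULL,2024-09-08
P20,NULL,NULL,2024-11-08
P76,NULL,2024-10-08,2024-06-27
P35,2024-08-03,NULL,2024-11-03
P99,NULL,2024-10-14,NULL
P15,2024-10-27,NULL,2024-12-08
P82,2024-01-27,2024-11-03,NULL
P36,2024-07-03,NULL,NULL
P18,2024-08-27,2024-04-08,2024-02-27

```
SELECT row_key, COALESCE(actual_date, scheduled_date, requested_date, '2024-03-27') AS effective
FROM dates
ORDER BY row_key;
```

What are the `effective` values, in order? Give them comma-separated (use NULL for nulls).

2024-10-27, 2024-08-27, 2024-11-08, 2024-08-03, 2024-07-03, 2024-10-08, 2024-09-08, 2024-01-27, 2024-10-14

row_key=P15: actual_date=2024-10-27 → 2024-10-27
row_key=P18: actual_date=2024-08-27 → 2024-08-27
row_key=P20: actual_date=NULL, scheduled_date=NULL, requested_date=2024-11-08 → 2024-11-08
row_key=P35: actual_date=2024-08-03 → 2024-08-03
row_key=P36: actual_date=2024-07-03 → 2024-07-03
row_key=P76: actual_date=NULL, scheduled_date=2024-10-08 → 2024-10-08
row_key=P80: actual_date=NULL, scheduled_date=NULL, requested_date=2024-09-08 → 2024-09-08
row_key=P82: actual_date=2024-01-27 → 2024-01-27
row_key=P99: actual_date=NULL, scheduled_date=2024-10-14 → 2024-10-14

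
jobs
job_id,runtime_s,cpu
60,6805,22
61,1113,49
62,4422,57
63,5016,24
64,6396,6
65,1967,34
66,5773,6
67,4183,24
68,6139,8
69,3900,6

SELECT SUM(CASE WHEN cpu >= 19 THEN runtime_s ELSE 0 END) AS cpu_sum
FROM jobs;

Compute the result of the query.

job_id=60: ✓ → 6805
job_id=61: ✓ → 1113
job_id=62: ✓ → 4422
job_id=63: ✓ → 5016
job_id=64: ✗
job_id=65: ✓ → 1967
job_id=66: ✗
job_id=67: ✓ → 4183
job_id=68: ✗
job_id=69: ✗
cpu_sum = 6805 + 1113 + 4422 + 5016 + 1967 + 4183 = 23506

23506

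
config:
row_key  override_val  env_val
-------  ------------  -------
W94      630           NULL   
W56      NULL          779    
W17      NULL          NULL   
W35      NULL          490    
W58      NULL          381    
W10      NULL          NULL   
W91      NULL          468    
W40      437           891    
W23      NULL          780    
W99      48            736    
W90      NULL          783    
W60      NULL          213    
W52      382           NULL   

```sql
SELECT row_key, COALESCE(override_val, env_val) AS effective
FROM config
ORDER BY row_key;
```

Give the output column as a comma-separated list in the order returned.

row_key=W10: override_val=NULL, env_val=NULL (all NULL) → NULL
row_key=W17: override_val=NULL, env_val=NULL (all NULL) → NULL
row_key=W23: override_val=NULL, env_val=780 → 780
row_key=W35: override_val=NULL, env_val=490 → 490
row_key=W40: override_val=437 → 437
row_key=W52: override_val=382 → 382
row_key=W56: override_val=NULL, env_val=779 → 779
row_key=W58: override_val=NULL, env_val=381 → 381
row_key=W60: override_val=NULL, env_val=213 → 213
row_key=W90: override_val=NULL, env_val=783 → 783
row_key=W91: override_val=NULL, env_val=468 → 468
row_key=W94: override_val=630 → 630
row_key=W99: override_val=48 → 48

NULL, NULL, 780, 490, 437, 382, 779, 381, 213, 783, 468, 630, 48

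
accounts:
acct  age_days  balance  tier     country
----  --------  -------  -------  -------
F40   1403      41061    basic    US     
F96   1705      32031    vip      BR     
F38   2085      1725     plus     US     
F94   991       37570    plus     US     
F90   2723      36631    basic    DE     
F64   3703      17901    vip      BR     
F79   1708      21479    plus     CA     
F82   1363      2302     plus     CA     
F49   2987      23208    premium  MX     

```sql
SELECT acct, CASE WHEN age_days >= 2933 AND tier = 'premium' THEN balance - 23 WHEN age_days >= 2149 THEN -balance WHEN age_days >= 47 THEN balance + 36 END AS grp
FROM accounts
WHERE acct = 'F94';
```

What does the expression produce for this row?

acct = F94: age_days=991, balance=37570, tier=plus, country=US.
age_days >= 2933 AND tier = 'premium' → false
age_days >= 2149 → false
age_days >= 47 → true → 37606

37606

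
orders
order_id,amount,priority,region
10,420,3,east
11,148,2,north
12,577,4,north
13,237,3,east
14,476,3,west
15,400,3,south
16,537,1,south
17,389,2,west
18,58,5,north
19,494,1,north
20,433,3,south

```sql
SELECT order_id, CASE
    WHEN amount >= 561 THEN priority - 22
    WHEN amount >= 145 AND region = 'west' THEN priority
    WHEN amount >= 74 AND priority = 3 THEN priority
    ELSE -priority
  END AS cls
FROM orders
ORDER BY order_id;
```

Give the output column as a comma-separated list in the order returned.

3, -2, -18, 3, 3, 3, -1, 2, -5, -1, 3

order_id=10: amount >= 74 AND priority = 3 → 3
order_id=11: ELSE → -2
order_id=12: amount >= 561 → -18
order_id=13: amount >= 74 AND priority = 3 → 3
order_id=14: amount >= 145 AND region = 'west' → 3
order_id=15: amount >= 74 AND priority = 3 → 3
order_id=16: ELSE → -1
order_id=17: amount >= 145 AND region = 'west' → 2
order_id=18: ELSE → -5
order_id=19: ELSE → -1
order_id=20: amount >= 74 AND priority = 3 → 3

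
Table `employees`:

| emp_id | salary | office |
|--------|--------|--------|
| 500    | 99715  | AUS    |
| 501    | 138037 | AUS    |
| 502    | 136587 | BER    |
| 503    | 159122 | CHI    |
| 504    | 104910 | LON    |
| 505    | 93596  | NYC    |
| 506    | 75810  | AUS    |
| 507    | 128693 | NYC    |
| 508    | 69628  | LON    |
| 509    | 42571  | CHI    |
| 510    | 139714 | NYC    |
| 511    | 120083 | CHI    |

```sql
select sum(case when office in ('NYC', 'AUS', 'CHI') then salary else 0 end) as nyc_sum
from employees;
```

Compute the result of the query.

997341

emp_id=500: ✓ → 99715
emp_id=501: ✓ → 138037
emp_id=502: ✗
emp_id=503: ✓ → 159122
emp_id=504: ✗
emp_id=505: ✓ → 93596
emp_id=506: ✓ → 75810
emp_id=507: ✓ → 128693
emp_id=508: ✗
emp_id=509: ✓ → 42571
emp_id=510: ✓ → 139714
emp_id=511: ✓ → 120083
nyc_sum = 99715 + 138037 + 159122 + 93596 + 75810 + 128693 + 42571 + 139714 + 120083 = 997341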